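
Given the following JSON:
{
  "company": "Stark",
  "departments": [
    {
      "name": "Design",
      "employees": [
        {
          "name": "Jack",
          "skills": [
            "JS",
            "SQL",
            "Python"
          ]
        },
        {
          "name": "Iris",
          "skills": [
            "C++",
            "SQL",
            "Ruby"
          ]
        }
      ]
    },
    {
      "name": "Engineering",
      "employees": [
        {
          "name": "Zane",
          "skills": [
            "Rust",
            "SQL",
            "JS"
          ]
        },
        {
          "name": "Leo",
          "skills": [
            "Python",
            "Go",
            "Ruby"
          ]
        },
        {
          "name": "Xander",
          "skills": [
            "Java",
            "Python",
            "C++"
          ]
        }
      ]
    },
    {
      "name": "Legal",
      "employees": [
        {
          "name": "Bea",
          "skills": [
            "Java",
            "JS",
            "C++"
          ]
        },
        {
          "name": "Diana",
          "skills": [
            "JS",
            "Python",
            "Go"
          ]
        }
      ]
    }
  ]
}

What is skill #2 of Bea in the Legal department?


Path: departments[2].employees[0].skills[1]
Value: JS

ANSWER: JS


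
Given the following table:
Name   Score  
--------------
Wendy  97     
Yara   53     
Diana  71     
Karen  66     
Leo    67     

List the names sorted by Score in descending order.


Sorting by Score (descending):
  Wendy: 97
  Diana: 71
  Leo: 67
  Karen: 66
  Yara: 53


ANSWER: Wendy, Diana, Leo, Karen, Yara


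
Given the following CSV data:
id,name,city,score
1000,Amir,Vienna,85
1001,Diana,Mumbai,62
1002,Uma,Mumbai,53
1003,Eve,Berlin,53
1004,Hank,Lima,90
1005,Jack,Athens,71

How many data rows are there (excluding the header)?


Counting rows (excluding header):
Header: id,name,city,score
Data rows: 6

ANSWER: 6


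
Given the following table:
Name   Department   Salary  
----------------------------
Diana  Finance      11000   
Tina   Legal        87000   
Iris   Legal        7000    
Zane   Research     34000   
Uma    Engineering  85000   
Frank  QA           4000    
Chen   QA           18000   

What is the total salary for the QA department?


QA department members:
  Frank: 4000
  Chen: 18000
Total = 4000 + 18000 = 22000

ANSWER: 22000


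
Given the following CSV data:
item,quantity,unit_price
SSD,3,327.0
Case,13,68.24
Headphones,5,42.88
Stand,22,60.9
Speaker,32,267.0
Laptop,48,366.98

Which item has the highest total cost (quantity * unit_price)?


Computing row totals:
  SSD: 981.0
  Case: 887.12
  Headphones: 214.4
  Stand: 1339.8
  Speaker: 8544.0
  Laptop: 17615.04
Maximum: Laptop (17615.04)

ANSWER: Laptop


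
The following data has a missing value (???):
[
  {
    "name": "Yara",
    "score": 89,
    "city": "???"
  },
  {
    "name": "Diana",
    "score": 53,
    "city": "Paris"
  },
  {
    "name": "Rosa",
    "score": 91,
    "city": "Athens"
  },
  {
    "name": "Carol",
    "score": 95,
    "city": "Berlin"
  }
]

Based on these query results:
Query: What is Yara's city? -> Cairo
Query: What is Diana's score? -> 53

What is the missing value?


The missing value is Yara's city
From query: Yara's city = Cairo

ANSWER: Cairo


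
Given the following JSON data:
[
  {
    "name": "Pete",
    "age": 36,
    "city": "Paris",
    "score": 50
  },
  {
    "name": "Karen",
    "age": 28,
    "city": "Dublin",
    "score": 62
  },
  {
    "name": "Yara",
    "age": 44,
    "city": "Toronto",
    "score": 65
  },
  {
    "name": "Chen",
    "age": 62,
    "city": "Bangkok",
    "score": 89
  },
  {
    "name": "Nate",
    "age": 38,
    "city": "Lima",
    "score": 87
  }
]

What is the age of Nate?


Looking up record where name = Nate
Record index: 4
Field 'age' = 38

ANSWER: 38


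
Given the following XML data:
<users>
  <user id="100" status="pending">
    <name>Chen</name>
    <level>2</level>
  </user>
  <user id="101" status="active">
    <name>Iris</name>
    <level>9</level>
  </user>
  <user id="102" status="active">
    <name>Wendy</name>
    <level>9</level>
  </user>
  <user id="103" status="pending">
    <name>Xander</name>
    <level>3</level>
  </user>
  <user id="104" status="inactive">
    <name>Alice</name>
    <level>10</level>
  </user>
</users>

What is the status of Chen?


Finding user with name = Chen
user id="100" status="pending"

ANSWER: pending


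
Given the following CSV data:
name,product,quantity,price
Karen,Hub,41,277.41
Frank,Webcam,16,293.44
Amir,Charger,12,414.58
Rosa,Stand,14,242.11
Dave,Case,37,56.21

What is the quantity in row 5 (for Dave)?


Row 5: Dave
Column 'quantity' = 37

ANSWER: 37


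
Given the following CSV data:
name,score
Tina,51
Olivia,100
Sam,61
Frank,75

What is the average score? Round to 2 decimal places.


Scores: 51, 100, 61, 75
Sum = 287
Count = 4
Average = 287 / 4 = 71.75

ANSWER: 71.75


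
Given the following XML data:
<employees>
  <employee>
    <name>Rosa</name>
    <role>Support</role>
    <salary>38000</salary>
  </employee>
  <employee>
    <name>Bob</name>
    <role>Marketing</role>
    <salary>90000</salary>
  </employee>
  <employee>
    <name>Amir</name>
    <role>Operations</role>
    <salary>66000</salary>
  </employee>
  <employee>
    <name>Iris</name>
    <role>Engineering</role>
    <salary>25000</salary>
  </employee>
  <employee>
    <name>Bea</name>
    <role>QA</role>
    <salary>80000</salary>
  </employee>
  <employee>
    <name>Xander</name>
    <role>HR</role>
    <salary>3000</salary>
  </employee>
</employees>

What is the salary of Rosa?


Searching for <employee> with <name>Rosa</name>
Found at position 1
<salary>38000</salary>

ANSWER: 38000


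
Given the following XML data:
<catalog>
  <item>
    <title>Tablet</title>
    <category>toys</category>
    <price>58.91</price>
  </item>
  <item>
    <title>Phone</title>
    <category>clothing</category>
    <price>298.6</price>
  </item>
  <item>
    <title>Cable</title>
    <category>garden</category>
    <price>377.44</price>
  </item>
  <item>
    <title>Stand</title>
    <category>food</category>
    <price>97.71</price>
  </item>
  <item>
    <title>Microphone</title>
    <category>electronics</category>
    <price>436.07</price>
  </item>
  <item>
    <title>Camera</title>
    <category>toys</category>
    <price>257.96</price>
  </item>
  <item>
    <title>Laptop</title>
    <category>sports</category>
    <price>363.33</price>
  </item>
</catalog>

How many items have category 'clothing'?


Scanning <item> elements for <category>clothing</category>:
  Item 2: Phone -> MATCH
Count: 1

ANSWER: 1


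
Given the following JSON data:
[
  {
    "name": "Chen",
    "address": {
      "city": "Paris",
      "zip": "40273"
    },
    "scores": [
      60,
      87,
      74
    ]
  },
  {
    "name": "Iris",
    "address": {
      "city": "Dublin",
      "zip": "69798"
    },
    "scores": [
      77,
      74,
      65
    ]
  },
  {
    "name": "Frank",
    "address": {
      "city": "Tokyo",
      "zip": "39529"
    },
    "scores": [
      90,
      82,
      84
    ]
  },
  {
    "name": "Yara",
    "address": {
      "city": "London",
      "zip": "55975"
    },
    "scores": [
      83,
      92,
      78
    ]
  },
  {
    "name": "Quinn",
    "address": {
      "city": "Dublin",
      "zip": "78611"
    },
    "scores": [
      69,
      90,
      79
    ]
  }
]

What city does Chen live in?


Path: records[0].address.city
Value: Paris

ANSWER: Paris


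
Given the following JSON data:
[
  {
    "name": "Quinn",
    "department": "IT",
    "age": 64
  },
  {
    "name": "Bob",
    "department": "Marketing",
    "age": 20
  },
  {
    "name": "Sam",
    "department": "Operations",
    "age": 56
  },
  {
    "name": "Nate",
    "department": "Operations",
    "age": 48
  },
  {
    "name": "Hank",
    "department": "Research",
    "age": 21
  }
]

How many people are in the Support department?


Scanning records for department = Support
  No matches found
Count: 0

ANSWER: 0


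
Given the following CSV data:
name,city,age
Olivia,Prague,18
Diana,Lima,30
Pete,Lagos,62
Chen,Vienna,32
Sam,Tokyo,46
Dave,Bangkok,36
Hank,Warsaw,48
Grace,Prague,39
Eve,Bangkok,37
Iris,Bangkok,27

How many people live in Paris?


Scanning city column for 'Paris':
Total matches: 0

ANSWER: 0


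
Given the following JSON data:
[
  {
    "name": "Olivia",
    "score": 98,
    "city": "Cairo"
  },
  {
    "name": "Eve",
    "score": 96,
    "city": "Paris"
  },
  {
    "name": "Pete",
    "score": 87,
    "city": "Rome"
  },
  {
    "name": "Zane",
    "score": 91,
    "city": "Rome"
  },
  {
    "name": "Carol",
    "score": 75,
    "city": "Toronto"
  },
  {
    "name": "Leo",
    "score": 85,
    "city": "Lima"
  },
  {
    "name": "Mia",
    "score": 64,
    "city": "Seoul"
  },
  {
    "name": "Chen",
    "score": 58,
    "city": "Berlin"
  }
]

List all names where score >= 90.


Filtering records where score >= 90:
  Olivia (score=98) -> YES
  Eve (score=96) -> YES
  Pete (score=87) -> no
  Zane (score=91) -> YES
  Carol (score=75) -> no
  Leo (score=85) -> no
  Mia (score=64) -> no
  Chen (score=58) -> no


ANSWER: Olivia, Eve, Zane


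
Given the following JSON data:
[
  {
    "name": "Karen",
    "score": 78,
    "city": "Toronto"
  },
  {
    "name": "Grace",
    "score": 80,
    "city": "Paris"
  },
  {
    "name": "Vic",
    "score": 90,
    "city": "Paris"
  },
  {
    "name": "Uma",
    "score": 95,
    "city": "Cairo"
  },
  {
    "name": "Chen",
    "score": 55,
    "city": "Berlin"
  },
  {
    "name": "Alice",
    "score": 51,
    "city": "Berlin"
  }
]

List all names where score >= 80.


Filtering records where score >= 80:
  Karen (score=78) -> no
  Grace (score=80) -> YES
  Vic (score=90) -> YES
  Uma (score=95) -> YES
  Chen (score=55) -> no
  Alice (score=51) -> no


ANSWER: Grace, Vic, Uma


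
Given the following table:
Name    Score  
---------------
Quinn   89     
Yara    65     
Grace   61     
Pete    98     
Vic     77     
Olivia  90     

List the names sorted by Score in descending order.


Sorting by Score (descending):
  Pete: 98
  Olivia: 90
  Quinn: 89
  Vic: 77
  Yara: 65
  Grace: 61


ANSWER: Pete, Olivia, Quinn, Vic, Yara, Grace


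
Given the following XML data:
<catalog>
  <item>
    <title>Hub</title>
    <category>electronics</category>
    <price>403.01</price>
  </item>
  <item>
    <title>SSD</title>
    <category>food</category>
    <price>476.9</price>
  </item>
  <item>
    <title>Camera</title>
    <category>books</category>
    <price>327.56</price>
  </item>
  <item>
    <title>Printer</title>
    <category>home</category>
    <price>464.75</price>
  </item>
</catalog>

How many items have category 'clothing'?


Scanning <item> elements for <category>clothing</category>:
Count: 0

ANSWER: 0


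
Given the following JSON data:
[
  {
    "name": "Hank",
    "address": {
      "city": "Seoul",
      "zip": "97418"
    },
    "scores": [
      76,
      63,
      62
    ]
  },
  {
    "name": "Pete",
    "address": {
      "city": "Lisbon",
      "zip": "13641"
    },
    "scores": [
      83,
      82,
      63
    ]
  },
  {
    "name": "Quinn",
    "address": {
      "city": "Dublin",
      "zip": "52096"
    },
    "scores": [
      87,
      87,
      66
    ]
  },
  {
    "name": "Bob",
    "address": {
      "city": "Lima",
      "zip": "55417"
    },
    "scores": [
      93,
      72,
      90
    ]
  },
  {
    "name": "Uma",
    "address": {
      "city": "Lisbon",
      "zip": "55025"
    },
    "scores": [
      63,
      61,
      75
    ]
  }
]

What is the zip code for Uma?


Path: records[4].address.zip
Value: 55025

ANSWER: 55025


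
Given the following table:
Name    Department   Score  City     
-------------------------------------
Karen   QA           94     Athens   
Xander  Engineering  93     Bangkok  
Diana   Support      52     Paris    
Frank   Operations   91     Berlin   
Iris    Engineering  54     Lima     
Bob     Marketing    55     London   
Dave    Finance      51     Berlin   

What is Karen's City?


Row 1: Karen
City = Athens

ANSWER: Athens


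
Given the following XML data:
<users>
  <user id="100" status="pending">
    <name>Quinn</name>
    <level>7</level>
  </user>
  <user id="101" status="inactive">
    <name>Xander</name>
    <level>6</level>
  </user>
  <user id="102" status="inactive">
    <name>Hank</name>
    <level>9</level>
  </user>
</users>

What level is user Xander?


Finding user: Xander
<level>6</level>

ANSWER: 6


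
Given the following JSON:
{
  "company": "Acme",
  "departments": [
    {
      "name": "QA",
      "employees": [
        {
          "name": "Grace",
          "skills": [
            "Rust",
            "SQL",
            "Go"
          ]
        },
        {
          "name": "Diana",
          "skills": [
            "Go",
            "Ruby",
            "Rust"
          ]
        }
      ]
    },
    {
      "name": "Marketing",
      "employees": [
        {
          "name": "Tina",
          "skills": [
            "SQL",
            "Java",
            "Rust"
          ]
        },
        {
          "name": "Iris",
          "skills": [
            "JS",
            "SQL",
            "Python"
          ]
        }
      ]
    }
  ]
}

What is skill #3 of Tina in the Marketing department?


Path: departments[1].employees[0].skills[2]
Value: Rust

ANSWER: Rust


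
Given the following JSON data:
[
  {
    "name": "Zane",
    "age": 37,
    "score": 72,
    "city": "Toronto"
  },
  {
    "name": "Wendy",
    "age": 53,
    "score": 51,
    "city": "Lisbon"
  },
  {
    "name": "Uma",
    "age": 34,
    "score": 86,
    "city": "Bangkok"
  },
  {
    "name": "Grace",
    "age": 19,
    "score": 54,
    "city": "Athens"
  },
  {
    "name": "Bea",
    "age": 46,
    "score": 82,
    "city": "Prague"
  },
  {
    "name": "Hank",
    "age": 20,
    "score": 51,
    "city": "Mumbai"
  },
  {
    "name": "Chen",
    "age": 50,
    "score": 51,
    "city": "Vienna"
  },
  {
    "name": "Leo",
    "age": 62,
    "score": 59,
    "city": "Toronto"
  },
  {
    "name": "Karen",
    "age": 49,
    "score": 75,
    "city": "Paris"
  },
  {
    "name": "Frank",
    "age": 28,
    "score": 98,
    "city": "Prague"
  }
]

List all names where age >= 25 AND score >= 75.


Checking both conditions:
  Zane (age=37, score=72) -> no
  Wendy (age=53, score=51) -> no
  Uma (age=34, score=86) -> YES
  Grace (age=19, score=54) -> no
  Bea (age=46, score=82) -> YES
  Hank (age=20, score=51) -> no
  Chen (age=50, score=51) -> no
  Leo (age=62, score=59) -> no
  Karen (age=49, score=75) -> YES
  Frank (age=28, score=98) -> YES


ANSWER: Uma, Bea, Karen, Frank


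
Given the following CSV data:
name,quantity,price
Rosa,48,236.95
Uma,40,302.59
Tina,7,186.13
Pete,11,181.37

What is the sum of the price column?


Values in 'price' column:
  Row 1: 236.95
  Row 2: 302.59
  Row 3: 186.13
  Row 4: 181.37
Sum = 236.95 + 302.59 + 186.13 + 181.37 = 907.04

ANSWER: 907.04


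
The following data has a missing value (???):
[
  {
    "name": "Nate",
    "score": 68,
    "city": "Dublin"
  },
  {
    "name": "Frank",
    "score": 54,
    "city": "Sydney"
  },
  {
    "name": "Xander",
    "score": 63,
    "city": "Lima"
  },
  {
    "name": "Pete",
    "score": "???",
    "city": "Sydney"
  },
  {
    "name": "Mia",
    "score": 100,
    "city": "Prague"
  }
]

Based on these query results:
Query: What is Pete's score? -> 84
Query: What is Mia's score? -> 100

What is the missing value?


The missing value is Pete's score
From query: Pete's score = 84

ANSWER: 84


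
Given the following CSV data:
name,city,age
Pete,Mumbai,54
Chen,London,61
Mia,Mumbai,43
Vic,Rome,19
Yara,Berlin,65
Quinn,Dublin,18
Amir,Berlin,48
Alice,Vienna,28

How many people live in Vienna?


Scanning city column for 'Vienna':
  Row 8: Alice -> MATCH
Total matches: 1

ANSWER: 1


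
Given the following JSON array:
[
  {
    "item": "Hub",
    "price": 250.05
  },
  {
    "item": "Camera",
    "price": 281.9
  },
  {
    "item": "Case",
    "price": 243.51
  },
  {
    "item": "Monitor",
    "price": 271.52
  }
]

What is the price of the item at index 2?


Array index 2 -> Case
price = 243.51

ANSWER: 243.51


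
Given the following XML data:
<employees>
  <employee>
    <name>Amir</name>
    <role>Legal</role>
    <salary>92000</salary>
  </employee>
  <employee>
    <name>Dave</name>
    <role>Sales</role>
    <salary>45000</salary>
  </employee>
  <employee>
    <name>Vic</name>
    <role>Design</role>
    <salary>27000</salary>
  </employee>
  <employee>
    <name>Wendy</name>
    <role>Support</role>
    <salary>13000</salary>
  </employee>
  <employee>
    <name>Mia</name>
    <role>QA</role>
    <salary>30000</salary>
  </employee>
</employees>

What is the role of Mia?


Searching for <employee> with <name>Mia</name>
Found at position 5
<role>QA</role>

ANSWER: QA


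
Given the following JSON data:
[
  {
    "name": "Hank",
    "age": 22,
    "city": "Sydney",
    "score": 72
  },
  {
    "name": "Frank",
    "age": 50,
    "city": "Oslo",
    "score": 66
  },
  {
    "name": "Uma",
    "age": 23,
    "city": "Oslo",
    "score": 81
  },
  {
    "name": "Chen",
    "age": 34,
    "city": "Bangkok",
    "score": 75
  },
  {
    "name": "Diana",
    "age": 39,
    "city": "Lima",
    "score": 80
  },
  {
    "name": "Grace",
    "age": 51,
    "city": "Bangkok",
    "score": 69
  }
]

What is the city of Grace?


Looking up record where name = Grace
Record index: 5
Field 'city' = Bangkok

ANSWER: Bangkok


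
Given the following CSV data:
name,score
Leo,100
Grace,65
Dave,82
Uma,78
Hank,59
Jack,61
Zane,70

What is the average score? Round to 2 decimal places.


Scores: 100, 65, 82, 78, 59, 61, 70
Sum = 515
Count = 7
Average = 515 / 7 = 73.57

ANSWER: 73.57


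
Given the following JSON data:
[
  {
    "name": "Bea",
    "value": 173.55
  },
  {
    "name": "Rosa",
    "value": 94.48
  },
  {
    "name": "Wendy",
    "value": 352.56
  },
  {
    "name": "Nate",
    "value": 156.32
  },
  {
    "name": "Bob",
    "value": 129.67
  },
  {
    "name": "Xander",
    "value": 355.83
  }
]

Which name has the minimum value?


Comparing values:
  Bea: 173.55
  Rosa: 94.48
  Wendy: 352.56
  Nate: 156.32
  Bob: 129.67
  Xander: 355.83
Minimum: Rosa (94.48)

ANSWER: Rosa


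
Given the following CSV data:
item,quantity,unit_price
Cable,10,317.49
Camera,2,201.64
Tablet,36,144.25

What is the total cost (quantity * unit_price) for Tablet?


Row: Tablet
quantity = 36
unit_price = 144.25
total = 36 * 144.25 = 5193.0

ANSWER: 5193.0


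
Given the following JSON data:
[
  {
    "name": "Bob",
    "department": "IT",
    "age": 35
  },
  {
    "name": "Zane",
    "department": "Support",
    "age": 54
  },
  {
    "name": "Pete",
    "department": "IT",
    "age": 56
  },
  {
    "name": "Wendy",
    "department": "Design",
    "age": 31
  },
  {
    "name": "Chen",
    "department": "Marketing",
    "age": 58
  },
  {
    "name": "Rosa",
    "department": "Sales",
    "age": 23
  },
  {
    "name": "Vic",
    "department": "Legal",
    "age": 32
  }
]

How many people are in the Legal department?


Scanning records for department = Legal
  Record 6: Vic
Count: 1

ANSWER: 1


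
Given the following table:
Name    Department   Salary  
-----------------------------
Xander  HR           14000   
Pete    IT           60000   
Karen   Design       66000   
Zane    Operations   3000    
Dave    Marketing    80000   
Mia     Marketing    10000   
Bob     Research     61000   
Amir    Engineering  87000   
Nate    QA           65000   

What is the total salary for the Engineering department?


Engineering department members:
  Amir: 87000
Total = 87000 = 87000

ANSWER: 87000


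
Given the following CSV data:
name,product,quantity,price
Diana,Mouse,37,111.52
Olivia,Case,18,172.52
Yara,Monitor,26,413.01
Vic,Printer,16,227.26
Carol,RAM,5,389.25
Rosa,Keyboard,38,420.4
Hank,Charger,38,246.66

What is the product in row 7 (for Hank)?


Row 7: Hank
Column 'product' = Charger

ANSWER: Charger


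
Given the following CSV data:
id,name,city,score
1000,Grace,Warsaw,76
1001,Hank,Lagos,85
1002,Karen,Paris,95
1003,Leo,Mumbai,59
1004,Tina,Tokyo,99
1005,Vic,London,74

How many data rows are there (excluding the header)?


Counting rows (excluding header):
Header: id,name,city,score
Data rows: 6

ANSWER: 6


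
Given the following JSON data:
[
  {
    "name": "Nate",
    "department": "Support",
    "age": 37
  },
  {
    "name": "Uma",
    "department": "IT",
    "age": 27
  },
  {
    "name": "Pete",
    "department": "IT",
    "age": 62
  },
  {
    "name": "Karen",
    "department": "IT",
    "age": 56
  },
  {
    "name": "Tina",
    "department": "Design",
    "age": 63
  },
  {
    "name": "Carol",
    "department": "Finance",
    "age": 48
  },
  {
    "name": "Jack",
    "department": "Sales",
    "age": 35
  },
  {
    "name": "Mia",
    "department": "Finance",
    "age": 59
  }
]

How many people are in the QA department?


Scanning records for department = QA
  No matches found
Count: 0

ANSWER: 0


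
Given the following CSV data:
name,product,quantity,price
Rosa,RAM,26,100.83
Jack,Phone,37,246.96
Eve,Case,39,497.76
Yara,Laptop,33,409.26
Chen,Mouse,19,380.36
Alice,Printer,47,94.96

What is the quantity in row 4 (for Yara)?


Row 4: Yara
Column 'quantity' = 33

ANSWER: 33


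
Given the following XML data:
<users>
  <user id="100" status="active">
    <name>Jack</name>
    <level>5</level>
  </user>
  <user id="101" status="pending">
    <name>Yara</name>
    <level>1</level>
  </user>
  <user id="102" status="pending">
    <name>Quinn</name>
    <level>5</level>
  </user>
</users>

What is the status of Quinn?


Finding user with name = Quinn
user id="102" status="pending"

ANSWER: pending


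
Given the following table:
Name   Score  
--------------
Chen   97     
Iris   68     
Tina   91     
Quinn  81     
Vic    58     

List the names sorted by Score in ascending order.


Sorting by Score (ascending):
  Vic: 58
  Iris: 68
  Quinn: 81
  Tina: 91
  Chen: 97


ANSWER: Vic, Iris, Quinn, Tina, Chen


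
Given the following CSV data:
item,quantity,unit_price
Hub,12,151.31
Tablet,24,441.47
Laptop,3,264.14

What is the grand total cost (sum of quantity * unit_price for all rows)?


Computing row totals:
  Hub: 12 * 151.31 = 1815.72
  Tablet: 24 * 441.47 = 10595.28
  Laptop: 3 * 264.14 = 792.42
Grand total = 1815.72 + 10595.28 + 792.42 = 13203.42

ANSWER: 13203.42


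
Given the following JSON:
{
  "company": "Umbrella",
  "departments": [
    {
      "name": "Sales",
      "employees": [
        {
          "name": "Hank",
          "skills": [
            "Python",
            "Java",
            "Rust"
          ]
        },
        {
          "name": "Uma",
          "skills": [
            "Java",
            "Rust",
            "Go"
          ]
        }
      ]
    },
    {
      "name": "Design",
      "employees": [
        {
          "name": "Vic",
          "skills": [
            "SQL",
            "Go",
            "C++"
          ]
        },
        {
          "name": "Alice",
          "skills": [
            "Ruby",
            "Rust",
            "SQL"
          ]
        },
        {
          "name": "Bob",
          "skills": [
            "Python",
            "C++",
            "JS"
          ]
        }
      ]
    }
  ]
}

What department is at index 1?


Path: departments[1].name
Value: Design

ANSWER: Design


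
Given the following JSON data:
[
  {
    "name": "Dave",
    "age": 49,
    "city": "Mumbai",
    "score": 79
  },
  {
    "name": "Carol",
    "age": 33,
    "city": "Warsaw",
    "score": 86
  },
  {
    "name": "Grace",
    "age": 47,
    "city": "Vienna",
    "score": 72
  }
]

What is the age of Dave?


Looking up record where name = Dave
Record index: 0
Field 'age' = 49

ANSWER: 49


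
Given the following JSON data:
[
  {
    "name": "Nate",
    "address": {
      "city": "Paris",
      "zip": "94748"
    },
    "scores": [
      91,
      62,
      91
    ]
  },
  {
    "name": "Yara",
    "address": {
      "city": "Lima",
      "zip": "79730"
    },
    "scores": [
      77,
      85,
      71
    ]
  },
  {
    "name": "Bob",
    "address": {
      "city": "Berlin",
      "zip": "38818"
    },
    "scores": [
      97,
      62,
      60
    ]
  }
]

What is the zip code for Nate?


Path: records[0].address.zip
Value: 94748

ANSWER: 94748


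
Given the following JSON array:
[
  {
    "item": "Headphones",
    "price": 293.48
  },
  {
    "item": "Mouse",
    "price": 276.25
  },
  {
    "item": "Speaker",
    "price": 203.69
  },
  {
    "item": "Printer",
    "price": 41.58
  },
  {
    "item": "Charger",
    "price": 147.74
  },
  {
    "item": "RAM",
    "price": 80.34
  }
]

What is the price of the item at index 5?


Array index 5 -> RAM
price = 80.34

ANSWER: 80.34


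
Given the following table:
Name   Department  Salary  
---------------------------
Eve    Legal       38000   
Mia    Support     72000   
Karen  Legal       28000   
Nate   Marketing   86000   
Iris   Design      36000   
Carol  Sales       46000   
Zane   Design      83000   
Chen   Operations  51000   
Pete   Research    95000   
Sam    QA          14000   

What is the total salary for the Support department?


Support department members:
  Mia: 72000
Total = 72000 = 72000

ANSWER: 72000


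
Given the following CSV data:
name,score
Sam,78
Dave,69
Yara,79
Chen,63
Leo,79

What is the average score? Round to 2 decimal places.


Scores: 78, 69, 79, 63, 79
Sum = 368
Count = 5
Average = 368 / 5 = 73.60

ANSWER: 73.60


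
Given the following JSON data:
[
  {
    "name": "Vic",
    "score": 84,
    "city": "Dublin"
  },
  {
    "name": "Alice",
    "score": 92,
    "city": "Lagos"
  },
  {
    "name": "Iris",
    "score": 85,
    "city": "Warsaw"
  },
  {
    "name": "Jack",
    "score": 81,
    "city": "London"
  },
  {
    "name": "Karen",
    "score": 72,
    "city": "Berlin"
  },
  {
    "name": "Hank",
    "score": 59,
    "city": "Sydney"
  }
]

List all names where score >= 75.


Filtering records where score >= 75:
  Vic (score=84) -> YES
  Alice (score=92) -> YES
  Iris (score=85) -> YES
  Jack (score=81) -> YES
  Karen (score=72) -> no
  Hank (score=59) -> no


ANSWER: Vic, Alice, Iris, Jack


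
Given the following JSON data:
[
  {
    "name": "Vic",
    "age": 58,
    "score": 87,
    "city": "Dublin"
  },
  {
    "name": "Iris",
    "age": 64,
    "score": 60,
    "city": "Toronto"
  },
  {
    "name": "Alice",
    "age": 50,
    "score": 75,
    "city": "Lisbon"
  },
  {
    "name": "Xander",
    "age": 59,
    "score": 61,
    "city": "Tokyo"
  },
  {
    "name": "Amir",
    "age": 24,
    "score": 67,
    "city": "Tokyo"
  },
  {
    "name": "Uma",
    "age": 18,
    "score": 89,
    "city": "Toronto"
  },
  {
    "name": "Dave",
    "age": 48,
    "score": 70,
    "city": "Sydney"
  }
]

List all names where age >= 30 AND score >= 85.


Checking both conditions:
  Vic (age=58, score=87) -> YES
  Iris (age=64, score=60) -> no
  Alice (age=50, score=75) -> no
  Xander (age=59, score=61) -> no
  Amir (age=24, score=67) -> no
  Uma (age=18, score=89) -> no
  Dave (age=48, score=70) -> no


ANSWER: Vic


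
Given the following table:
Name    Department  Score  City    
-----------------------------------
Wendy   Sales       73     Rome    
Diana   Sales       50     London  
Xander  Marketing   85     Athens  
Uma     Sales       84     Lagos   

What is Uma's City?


Row 4: Uma
City = Lagos

ANSWER: Lagos


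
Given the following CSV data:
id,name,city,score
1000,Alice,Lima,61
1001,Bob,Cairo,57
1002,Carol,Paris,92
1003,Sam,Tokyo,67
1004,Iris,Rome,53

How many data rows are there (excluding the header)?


Counting rows (excluding header):
Header: id,name,city,score
Data rows: 5

ANSWER: 5


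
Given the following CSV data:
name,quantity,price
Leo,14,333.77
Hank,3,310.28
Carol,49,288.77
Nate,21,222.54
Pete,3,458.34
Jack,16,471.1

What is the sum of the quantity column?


Values in 'quantity' column:
  Row 1: 14
  Row 2: 3
  Row 3: 49
  Row 4: 21
  Row 5: 3
  Row 6: 16
Sum = 14 + 3 + 49 + 21 + 3 + 16 = 106

ANSWER: 106


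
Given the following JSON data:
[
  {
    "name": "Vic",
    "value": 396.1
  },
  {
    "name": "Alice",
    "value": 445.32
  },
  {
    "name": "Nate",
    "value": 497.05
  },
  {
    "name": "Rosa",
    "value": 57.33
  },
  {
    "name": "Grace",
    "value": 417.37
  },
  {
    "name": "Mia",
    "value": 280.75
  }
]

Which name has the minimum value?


Comparing values:
  Vic: 396.1
  Alice: 445.32
  Nate: 497.05
  Rosa: 57.33
  Grace: 417.37
  Mia: 280.75
Minimum: Rosa (57.33)

ANSWER: Rosa


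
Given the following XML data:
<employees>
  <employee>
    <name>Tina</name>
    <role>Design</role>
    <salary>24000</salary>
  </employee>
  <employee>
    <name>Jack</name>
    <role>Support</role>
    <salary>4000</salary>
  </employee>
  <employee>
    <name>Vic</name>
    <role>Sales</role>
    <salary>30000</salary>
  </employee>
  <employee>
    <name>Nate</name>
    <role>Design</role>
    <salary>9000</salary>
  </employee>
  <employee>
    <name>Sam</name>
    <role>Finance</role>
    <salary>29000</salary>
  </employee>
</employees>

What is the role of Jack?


Searching for <employee> with <name>Jack</name>
Found at position 2
<role>Support</role>

ANSWER: Support


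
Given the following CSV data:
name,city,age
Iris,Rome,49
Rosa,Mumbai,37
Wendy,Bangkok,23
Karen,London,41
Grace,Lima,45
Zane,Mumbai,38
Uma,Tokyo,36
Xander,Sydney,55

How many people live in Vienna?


Scanning city column for 'Vienna':
Total matches: 0

ANSWER: 0


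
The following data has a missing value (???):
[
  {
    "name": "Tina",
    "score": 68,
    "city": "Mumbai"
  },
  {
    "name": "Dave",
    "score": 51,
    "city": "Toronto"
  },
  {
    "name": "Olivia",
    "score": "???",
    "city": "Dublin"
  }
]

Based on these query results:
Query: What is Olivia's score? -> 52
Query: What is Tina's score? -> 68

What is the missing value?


The missing value is Olivia's score
From query: Olivia's score = 52

ANSWER: 52


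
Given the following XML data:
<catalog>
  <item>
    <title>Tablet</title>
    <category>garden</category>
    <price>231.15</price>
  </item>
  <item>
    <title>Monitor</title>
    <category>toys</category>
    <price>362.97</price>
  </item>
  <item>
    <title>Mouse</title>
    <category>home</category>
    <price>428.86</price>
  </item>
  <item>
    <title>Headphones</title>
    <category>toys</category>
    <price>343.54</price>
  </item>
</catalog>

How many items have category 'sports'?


Scanning <item> elements for <category>sports</category>:
Count: 0

ANSWER: 0


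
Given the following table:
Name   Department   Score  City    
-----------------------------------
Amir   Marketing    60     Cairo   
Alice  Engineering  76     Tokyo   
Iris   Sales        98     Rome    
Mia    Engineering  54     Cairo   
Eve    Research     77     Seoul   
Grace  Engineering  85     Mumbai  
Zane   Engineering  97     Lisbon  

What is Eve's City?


Row 5: Eve
City = Seoul

ANSWER: Seoul


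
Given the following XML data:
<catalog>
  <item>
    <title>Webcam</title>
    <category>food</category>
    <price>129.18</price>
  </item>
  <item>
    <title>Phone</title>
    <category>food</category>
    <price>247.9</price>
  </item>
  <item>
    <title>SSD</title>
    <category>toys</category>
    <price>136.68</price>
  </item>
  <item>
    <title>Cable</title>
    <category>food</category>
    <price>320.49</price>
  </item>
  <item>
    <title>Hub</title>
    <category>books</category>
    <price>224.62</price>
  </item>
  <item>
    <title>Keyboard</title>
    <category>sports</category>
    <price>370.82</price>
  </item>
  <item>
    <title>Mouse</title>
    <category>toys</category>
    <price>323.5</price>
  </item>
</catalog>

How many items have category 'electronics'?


Scanning <item> elements for <category>electronics</category>:
Count: 0

ANSWER: 0


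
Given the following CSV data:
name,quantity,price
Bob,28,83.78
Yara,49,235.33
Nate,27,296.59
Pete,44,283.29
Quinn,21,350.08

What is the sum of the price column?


Values in 'price' column:
  Row 1: 83.78
  Row 2: 235.33
  Row 3: 296.59
  Row 4: 283.29
  Row 5: 350.08
Sum = 83.78 + 235.33 + 296.59 + 283.29 + 350.08 = 1249.07

ANSWER: 1249.07


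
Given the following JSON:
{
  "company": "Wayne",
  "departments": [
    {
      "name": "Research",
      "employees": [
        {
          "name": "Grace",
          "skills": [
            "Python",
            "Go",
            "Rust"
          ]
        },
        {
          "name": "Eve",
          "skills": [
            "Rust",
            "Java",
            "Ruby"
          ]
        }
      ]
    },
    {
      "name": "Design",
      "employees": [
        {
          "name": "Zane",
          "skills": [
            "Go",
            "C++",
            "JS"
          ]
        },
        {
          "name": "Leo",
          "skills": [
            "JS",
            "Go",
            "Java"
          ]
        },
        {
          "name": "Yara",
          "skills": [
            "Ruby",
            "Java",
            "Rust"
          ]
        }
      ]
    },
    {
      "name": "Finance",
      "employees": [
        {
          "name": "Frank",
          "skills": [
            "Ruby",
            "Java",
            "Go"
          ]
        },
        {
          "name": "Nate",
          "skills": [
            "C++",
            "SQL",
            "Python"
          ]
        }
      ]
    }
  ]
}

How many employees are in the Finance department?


Path: departments[2].employees
Count: 2

ANSWER: 2


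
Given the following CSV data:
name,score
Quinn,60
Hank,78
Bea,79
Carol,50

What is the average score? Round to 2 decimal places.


Scores: 60, 78, 79, 50
Sum = 267
Count = 4
Average = 267 / 4 = 66.75

ANSWER: 66.75


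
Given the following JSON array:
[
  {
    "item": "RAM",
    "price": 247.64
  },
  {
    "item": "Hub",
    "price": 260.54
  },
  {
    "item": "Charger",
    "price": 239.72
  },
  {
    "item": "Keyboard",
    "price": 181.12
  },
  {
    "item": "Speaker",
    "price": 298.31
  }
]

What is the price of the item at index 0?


Array index 0 -> RAM
price = 247.64

ANSWER: 247.64


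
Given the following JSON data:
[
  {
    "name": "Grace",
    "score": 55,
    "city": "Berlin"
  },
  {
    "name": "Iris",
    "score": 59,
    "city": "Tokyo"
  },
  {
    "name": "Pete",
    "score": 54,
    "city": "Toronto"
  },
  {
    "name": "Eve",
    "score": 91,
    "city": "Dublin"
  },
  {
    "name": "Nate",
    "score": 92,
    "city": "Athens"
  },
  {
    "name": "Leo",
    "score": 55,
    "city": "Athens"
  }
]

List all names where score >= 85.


Filtering records where score >= 85:
  Grace (score=55) -> no
  Iris (score=59) -> no
  Pete (score=54) -> no
  Eve (score=91) -> YES
  Nate (score=92) -> YES
  Leo (score=55) -> no


ANSWER: Eve, Nate


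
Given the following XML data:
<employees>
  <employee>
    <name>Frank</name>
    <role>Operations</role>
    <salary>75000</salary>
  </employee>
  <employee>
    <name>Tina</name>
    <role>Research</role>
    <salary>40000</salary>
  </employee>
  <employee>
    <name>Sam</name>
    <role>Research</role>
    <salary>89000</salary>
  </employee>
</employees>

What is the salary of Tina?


Searching for <employee> with <name>Tina</name>
Found at position 2
<salary>40000</salary>

ANSWER: 40000


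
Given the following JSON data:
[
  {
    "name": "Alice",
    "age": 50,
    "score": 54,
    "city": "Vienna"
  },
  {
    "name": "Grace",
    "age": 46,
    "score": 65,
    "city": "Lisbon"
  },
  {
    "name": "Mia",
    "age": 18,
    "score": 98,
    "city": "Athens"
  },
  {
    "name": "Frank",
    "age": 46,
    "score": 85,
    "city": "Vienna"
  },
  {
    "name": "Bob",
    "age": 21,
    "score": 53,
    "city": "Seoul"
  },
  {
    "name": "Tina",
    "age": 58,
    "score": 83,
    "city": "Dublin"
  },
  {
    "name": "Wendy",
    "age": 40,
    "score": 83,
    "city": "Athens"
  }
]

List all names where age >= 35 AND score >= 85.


Checking both conditions:
  Alice (age=50, score=54) -> no
  Grace (age=46, score=65) -> no
  Mia (age=18, score=98) -> no
  Frank (age=46, score=85) -> YES
  Bob (age=21, score=53) -> no
  Tina (age=58, score=83) -> no
  Wendy (age=40, score=83) -> no


ANSWER: Frank


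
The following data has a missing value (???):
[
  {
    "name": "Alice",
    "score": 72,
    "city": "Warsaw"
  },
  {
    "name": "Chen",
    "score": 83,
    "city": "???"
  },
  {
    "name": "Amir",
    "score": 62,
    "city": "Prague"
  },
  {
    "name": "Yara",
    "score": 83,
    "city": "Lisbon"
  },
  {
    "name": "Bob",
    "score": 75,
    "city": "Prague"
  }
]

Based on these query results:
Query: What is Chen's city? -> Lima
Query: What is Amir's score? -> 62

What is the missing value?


The missing value is Chen's city
From query: Chen's city = Lima

ANSWER: Lima


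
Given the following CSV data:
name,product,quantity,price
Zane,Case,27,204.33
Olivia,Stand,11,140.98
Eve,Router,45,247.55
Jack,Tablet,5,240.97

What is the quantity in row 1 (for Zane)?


Row 1: Zane
Column 'quantity' = 27

ANSWER: 27


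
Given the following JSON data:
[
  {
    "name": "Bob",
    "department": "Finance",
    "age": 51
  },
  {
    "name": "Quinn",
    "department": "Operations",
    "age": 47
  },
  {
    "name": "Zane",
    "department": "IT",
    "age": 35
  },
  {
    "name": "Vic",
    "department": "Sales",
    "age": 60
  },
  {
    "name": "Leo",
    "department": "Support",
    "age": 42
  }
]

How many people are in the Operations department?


Scanning records for department = Operations
  Record 1: Quinn
Count: 1

ANSWER: 1


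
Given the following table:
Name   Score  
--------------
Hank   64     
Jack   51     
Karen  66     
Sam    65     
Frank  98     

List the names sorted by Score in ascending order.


Sorting by Score (ascending):
  Jack: 51
  Hank: 64
  Sam: 65
  Karen: 66
  Frank: 98


ANSWER: Jack, Hank, Sam, Karen, Frank


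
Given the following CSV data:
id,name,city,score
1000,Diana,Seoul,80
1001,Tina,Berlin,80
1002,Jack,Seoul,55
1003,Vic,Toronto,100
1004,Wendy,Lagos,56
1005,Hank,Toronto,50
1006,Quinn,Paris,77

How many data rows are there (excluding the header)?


Counting rows (excluding header):
Header: id,name,city,score
Data rows: 7

ANSWER: 7


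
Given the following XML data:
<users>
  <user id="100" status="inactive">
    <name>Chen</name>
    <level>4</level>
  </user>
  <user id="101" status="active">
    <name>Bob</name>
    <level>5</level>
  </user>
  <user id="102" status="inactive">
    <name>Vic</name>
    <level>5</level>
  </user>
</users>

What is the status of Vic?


Finding user with name = Vic
user id="102" status="inactive"

ANSWER: inactive


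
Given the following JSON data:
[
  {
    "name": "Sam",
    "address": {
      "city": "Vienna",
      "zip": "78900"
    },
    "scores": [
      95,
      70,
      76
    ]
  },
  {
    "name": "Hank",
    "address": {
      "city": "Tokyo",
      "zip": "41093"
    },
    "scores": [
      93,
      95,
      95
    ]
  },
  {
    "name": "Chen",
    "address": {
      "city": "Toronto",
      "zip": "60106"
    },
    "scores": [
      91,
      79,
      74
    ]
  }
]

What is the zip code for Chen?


Path: records[2].address.zip
Value: 60106

ANSWER: 60106


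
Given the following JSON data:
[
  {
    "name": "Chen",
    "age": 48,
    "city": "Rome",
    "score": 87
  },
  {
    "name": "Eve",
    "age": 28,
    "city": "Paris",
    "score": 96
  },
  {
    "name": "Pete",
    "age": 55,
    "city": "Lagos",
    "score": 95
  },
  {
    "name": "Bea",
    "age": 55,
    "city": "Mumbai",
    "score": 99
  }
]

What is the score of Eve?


Looking up record where name = Eve
Record index: 1
Field 'score' = 96

ANSWER: 96
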